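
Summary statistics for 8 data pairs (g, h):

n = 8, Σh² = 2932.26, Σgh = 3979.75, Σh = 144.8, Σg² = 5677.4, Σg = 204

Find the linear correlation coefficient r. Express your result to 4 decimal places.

0.7469

r = (nΣgh − ΣgΣh) / √[(nΣg² − (Σg)²)(nΣh² − (Σh)²)]
Numerator: 8×3979.75 − 204×144.8 = 2298.8
Denominator: √[(45419.2 − 41616)(23458.08 − 20967.04)] = √[3803.2 × 2491.04] = 3077.9739
r = 2298.8 / 3077.9739 ≈ 0.7469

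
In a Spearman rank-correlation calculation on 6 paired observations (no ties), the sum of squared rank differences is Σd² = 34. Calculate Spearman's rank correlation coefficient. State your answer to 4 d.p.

0.0286

ρ = 1 − 6Σd² / [n(n²−1)] = 1 − 6×34 / (6×35)
  = 1 − 204/210 = 1 − 0.97143 ≈ 0.0286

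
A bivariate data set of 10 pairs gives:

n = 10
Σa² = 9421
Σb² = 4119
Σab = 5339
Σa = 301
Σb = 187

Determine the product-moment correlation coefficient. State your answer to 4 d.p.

r = (nΣab − ΣaΣb) / √[(nΣa² − (Σa)²)(nΣb² − (Σb)²)]
Numerator: 10×5339 − 301×187 = -2897
Denominator: √[(94210 − 90601)(41190 − 34969)] = √[3609 × 6221] = 4738.3108
r = -2897 / 4738.3108 ≈ -0.6114

-0.6114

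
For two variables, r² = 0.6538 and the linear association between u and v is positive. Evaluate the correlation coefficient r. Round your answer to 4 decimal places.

|r| = √0.6538 = 0.8086
The association is positive, so r = 0.8086.

0.8086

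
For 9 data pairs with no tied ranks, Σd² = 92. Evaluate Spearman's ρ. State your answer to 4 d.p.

0.2333

ρ = 1 − 6Σd² / [n(n²−1)] = 1 − 6×92 / (9×80)
  = 1 − 552/720 = 1 − 0.76667 ≈ 0.2333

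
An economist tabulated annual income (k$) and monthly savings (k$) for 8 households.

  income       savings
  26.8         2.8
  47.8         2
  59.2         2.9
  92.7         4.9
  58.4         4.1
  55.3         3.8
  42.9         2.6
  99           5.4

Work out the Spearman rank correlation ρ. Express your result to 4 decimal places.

Rank income: 1, 3, 6, 7, 5, 4, 2, 8
Rank savings: 3, 1, 4, 7, 6, 5, 2, 8
d = rank(income) − rank(savings): -2, 2, 2, 0, -1, -1, 0, 0; Σd² = 14
ρ = 1 − 6Σd² / [n(n²−1)] = 1 − 6×14 / (8×63) = 1 − 84/504 ≈ 0.8333

0.8333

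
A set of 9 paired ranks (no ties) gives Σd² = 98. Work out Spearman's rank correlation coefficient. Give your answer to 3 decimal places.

ρ = 1 − 6Σd² / [n(n²−1)] = 1 − 6×98 / (9×80)
  = 1 − 588/720 = 1 − 0.8167 ≈ 0.183

0.183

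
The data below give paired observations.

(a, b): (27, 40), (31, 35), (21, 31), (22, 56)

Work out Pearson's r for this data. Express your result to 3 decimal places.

n = 4, Σa = 101, Σb = 162, Σa² = 2615, Σb² = 6922, Σab = 4048
nΣab − ΣaΣb = 16192 − 16362 = -170
nΣa² − (Σa)² = 10460 − 10201 = 259; nΣb² − (Σb)² = 27688 − 26244 = 1444
r = -170 / √(259 × 1444) = -170 / 611.5521 ≈ -0.278

-0.278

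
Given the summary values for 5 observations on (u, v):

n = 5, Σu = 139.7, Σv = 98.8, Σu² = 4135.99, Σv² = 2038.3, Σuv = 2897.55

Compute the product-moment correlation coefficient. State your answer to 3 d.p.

r = (nΣuv − ΣuΣv) / √[(nΣu² − (Σu)²)(nΣv² − (Σv)²)]
Numerator: 5×2897.55 − 139.7×98.8 = 685.39
Denominator: √[(20679.95 − 19516.09)(10191.5 − 9761.44)] = √[1163.86 × 430.06] = 707.4812
r = 685.39 / 707.4812 ≈ 0.969

0.969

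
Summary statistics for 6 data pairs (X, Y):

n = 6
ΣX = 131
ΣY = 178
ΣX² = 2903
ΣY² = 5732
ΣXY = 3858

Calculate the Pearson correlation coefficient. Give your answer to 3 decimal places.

r = (nΣXY − ΣXΣY) / √[(nΣX² − (ΣX)²)(nΣY² − (ΣY)²)]
Numerator: 6×3858 − 131×178 = -170
Denominator: √[(17418 − 17161)(34392 − 31684)] = √[257 × 2708] = 834.2398
r = -170 / 834.2398 ≈ -0.204

-0.204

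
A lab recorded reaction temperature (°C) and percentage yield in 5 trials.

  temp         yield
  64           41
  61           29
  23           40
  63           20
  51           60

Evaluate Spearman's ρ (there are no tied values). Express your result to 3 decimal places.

Rank temp: 5, 3, 1, 4, 2
Rank yield: 4, 2, 3, 1, 5
d = rank(temp) − rank(yield): 1, 1, -2, 3, -3; Σd² = 24
ρ = 1 − 6Σd² / [n(n²−1)] = 1 − 6×24 / (5×24) = 1 − 144/120 ≈ -0.200

-0.200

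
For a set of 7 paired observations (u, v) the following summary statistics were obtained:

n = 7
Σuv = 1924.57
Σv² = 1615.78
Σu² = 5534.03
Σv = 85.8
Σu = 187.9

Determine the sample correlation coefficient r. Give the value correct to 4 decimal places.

-0.7198

r = (nΣuv − ΣuΣv) / √[(nΣu² − (Σu)²)(nΣv² − (Σv)²)]
Numerator: 7×1924.57 − 187.9×85.8 = -2649.83
Denominator: √[(38738.21 − 35306.41)(11310.46 − 7361.64)] = √[3431.8 × 3948.82] = 3681.2444
r = -2649.83 / 3681.2444 ≈ -0.7198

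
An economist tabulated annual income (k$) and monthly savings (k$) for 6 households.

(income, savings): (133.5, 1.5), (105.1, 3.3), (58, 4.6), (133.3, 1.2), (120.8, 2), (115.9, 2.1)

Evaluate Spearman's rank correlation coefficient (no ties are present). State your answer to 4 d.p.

Rank income: 6, 2, 1, 5, 4, 3
Rank savings: 2, 5, 6, 1, 3, 4
d = rank(income) − rank(savings): 4, -3, -5, 4, 1, -1; Σd² = 68
ρ = 1 − 6Σd² / [n(n²−1)] = 1 − 6×68 / (6×35) = 1 − 408/210 ≈ -0.9429

-0.9429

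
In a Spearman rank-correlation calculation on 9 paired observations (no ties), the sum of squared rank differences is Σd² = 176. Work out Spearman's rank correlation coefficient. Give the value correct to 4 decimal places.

-0.4667

ρ = 1 − 6Σd² / [n(n²−1)] = 1 − 6×176 / (9×80)
  = 1 − 1056/720 = 1 − 1.46667 ≈ -0.4667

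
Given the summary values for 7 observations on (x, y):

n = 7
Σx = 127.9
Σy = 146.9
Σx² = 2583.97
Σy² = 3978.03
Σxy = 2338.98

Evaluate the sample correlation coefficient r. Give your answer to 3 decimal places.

-0.734

r = (nΣxy − ΣxΣy) / √[(nΣx² − (Σx)²)(nΣy² − (Σy)²)]
Numerator: 7×2338.98 − 127.9×146.9 = -2415.65
Denominator: √[(18087.79 − 16358.41)(27846.21 − 21579.61)] = √[1729.38 × 6266.6] = 3292.0104
r = -2415.65 / 3292.0104 ≈ -0.734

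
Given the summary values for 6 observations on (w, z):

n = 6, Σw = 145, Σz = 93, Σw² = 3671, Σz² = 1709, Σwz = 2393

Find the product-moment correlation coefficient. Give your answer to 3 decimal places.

r = (nΣwz − ΣwΣz) / √[(nΣw² − (Σw)²)(nΣz² − (Σz)²)]
Numerator: 6×2393 − 145×93 = 873
Denominator: √[(22026 − 21025)(10254 − 8649)] = √[1001 × 1605] = 1267.5192
r = 873 / 1267.5192 ≈ 0.689

0.689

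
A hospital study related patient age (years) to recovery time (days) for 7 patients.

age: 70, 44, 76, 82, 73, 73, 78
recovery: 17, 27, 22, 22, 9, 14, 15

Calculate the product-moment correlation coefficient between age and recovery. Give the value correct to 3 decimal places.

-0.497

n = 7, Σx = 496, Σy = 126, Σx² = 36078, Σy² = 2488, Σxy = 8703
nΣxy − ΣxΣy = 60921 − 62496 = -1575
nΣx² − (Σx)² = 252546 − 246016 = 6530; nΣy² − (Σy)² = 17416 − 15876 = 1540
r = -1575 / √(6530 × 1540) = -1575 / 3171.1512 ≈ -0.497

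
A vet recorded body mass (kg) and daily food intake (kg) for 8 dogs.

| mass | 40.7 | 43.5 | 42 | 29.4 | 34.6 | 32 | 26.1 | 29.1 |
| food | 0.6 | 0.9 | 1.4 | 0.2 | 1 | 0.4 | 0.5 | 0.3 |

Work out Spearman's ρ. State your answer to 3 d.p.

0.714

Rank mass: 6, 8, 7, 3, 5, 4, 1, 2
Rank food: 5, 6, 8, 1, 7, 3, 4, 2
d = rank(mass) − rank(food): 1, 2, -1, 2, -2, 1, -3, 0; Σd² = 24
ρ = 1 − 6Σd² / [n(n²−1)] = 1 − 6×24 / (8×63) = 1 − 144/504 ≈ 0.714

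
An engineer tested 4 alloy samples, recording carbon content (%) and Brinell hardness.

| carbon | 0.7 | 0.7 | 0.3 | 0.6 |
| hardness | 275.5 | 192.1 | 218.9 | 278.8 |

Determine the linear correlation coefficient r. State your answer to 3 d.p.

n = 4, Σx = 2.3, Σy = 965.3, Σx² = 1.43, Σy² = 238449.31, Σxy = 560.27
nΣxy − ΣxΣy = 2241.08 − 2220.19 = 20.89
nΣx² − (Σx)² = 5.72 − 5.29 = 0.43; nΣy² − (Σy)² = 953797.24 − 931804.09 = 21993.15
r = 20.89 / √(0.43 × 21993.15) = 20.89 / 97.2474 ≈ 0.215

0.215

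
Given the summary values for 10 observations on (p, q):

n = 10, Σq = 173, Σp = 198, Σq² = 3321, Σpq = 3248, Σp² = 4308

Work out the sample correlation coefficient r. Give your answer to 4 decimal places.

-0.4975

r = (nΣpq − ΣpΣq) / √[(nΣp² − (Σp)²)(nΣq² − (Σq)²)]
Numerator: 10×3248 − 198×173 = -1774
Denominator: √[(43080 − 39204)(33210 − 29929)] = √[3876 × 3281] = 3566.1122
r = -1774 / 3566.1122 ≈ -0.4975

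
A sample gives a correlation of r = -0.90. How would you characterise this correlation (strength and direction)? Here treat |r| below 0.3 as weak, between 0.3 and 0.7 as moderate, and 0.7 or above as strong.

r = -0.90 < 0 so the relationship is negative.
|r| = 0.90, which falls in the strong range.

strong negative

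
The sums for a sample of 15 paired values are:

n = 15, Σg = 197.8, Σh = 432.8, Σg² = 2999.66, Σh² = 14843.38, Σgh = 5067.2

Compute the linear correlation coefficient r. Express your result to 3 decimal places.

r = (nΣgh − ΣgΣh) / √[(nΣg² − (Σg)²)(nΣh² − (Σh)²)]
Numerator: 15×5067.2 − 197.8×432.8 = -9599.84
Denominator: √[(44994.9 − 39124.84)(222650.7 − 187315.84)] = √[5870.06 × 35334.86] = 14402.0050
r = -9599.84 / 14402.0050 ≈ -0.667

-0.667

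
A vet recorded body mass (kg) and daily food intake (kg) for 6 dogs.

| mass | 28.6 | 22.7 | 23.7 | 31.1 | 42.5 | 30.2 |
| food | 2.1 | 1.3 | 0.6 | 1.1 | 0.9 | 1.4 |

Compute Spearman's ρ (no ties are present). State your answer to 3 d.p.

-0.143

Rank mass: 3, 1, 2, 5, 6, 4
Rank food: 6, 4, 1, 3, 2, 5
d = rank(mass) − rank(food): -3, -3, 1, 2, 4, -1; Σd² = 40
ρ = 1 − 6Σd² / [n(n²−1)] = 1 − 6×40 / (6×35) = 1 − 240/210 ≈ -0.143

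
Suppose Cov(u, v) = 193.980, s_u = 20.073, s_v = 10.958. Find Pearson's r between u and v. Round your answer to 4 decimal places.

r = Cov(u,v) / (s_u · s_v) = 193.980 / (20.073 × 10.958)
  = 193.980 / 219.9599 ≈ 0.8819

0.8819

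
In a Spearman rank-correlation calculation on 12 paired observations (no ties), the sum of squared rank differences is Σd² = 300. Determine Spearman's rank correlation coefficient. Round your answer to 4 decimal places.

-0.0490

ρ = 1 − 6Σd² / [n(n²−1)] = 1 − 6×300 / (12×143)
  = 1 − 1800/1716 = 1 − 1.04895 ≈ -0.0490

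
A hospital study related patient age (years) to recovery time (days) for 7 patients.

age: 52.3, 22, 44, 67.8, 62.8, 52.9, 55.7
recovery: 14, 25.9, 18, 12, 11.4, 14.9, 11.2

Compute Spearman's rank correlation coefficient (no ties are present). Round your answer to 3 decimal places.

Rank age: 3, 1, 2, 7, 6, 4, 5
Rank recovery: 4, 7, 6, 3, 2, 5, 1
d = rank(age) − rank(recovery): -1, -6, -4, 4, 4, -1, 4; Σd² = 102
ρ = 1 − 6Σd² / [n(n²−1)] = 1 − 6×102 / (7×48) = 1 − 612/336 ≈ -0.821

-0.821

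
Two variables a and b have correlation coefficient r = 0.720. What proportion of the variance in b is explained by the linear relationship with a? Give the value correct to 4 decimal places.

0.5184

r² = (0.720)² = 0.5184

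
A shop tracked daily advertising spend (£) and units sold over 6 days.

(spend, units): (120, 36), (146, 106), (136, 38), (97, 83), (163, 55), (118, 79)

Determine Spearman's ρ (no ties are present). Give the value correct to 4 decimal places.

Rank spend: 3, 5, 4, 1, 6, 2
Rank units: 1, 6, 2, 5, 3, 4
d = rank(spend) − rank(units): 2, -1, 2, -4, 3, -2; Σd² = 38
ρ = 1 − 6Σd² / [n(n²−1)] = 1 − 6×38 / (6×35) = 1 − 228/210 ≈ -0.0857

-0.0857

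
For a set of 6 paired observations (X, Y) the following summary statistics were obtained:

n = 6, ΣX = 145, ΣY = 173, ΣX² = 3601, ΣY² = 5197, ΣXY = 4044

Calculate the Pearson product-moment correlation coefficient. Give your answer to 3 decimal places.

-0.962

r = (nΣXY − ΣXΣY) / √[(nΣX² − (ΣX)²)(nΣY² − (ΣY)²)]
Numerator: 6×4044 − 145×173 = -821
Denominator: √[(21606 − 21025)(31182 − 29929)] = √[581 × 1253] = 853.2251
r = -821 / 853.2251 ≈ -0.962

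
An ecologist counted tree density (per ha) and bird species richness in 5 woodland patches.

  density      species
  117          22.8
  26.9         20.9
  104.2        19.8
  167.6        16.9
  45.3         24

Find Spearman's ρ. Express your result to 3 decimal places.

Rank density: 4, 1, 3, 5, 2
Rank species: 4, 3, 2, 1, 5
d = rank(density) − rank(species): 0, -2, 1, 4, -3; Σd² = 30
ρ = 1 − 6Σd² / [n(n²−1)] = 1 − 6×30 / (5×24) = 1 − 180/120 ≈ -0.500

-0.500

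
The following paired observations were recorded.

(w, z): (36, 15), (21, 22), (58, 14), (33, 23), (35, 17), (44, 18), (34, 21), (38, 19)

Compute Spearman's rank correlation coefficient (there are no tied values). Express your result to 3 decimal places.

-0.786

Rank w: 5, 1, 8, 2, 4, 7, 3, 6
Rank z: 2, 7, 1, 8, 3, 4, 6, 5
d = rank(w) − rank(z): 3, -6, 7, -6, 1, 3, -3, 1; Σd² = 150
ρ = 1 − 6Σd² / [n(n²−1)] = 1 − 6×150 / (8×63) = 1 − 900/504 ≈ -0.786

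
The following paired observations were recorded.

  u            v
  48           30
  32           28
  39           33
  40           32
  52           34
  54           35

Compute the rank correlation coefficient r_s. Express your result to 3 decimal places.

0.771

Rank u: 4, 1, 2, 3, 5, 6
Rank v: 2, 1, 4, 3, 5, 6
d = rank(u) − rank(v): 2, 0, -2, 0, 0, 0; Σd² = 8
ρ = 1 − 6Σd² / [n(n²−1)] = 1 − 6×8 / (6×35) = 1 − 48/210 ≈ 0.771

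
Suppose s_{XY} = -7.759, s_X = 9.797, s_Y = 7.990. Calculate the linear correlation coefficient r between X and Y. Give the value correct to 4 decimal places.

r = Cov(X,Y) / (s_X · s_Y) = -7.759 / (9.797 × 7.990)
  = -7.759 / 78.2780 ≈ -0.0991

-0.0991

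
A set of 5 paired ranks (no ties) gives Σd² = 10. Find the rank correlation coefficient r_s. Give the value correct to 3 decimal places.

ρ = 1 − 6Σd² / [n(n²−1)] = 1 − 6×10 / (5×24)
  = 1 − 60/120 = 1 − 0.5000 ≈ 0.500

0.500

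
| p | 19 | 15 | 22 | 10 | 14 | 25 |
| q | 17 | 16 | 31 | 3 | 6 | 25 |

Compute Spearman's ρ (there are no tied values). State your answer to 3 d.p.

0.943

Rank p: 4, 3, 5, 1, 2, 6
Rank q: 4, 3, 6, 1, 2, 5
d = rank(p) − rank(q): 0, 0, -1, 0, 0, 1; Σd² = 2
ρ = 1 − 6Σd² / [n(n²−1)] = 1 − 6×2 / (6×35) = 1 − 12/210 ≈ 0.943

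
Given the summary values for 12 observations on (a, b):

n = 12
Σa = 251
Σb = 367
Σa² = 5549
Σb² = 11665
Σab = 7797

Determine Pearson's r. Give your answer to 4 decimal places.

0.3321

r = (nΣab − ΣaΣb) / √[(nΣa² − (Σa)²)(nΣb² − (Σb)²)]
Numerator: 12×7797 − 251×367 = 1447
Denominator: √[(66588 − 63001)(139980 − 134689)] = √[3587 × 5291] = 4356.4684
r = 1447 / 4356.4684 ≈ 0.3321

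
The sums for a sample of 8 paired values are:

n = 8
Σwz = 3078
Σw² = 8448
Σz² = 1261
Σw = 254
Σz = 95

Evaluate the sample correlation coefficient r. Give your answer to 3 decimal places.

r = (nΣwz − ΣwΣz) / √[(nΣw² − (Σw)²)(nΣz² − (Σz)²)]
Numerator: 8×3078 − 254×95 = 494
Denominator: √[(67584 − 64516)(10088 − 9025)] = √[3068 × 1063] = 1805.9025
r = 494 / 1805.9025 ≈ 0.274

0.274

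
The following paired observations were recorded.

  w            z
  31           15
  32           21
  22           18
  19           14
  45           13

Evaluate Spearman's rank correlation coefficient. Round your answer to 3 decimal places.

-0.100

Rank w: 3, 4, 2, 1, 5
Rank z: 3, 5, 4, 2, 1
d = rank(w) − rank(z): 0, -1, -2, -1, 4; Σd² = 22
ρ = 1 − 6Σd² / [n(n²−1)] = 1 − 6×22 / (5×24) = 1 − 132/120 ≈ -0.100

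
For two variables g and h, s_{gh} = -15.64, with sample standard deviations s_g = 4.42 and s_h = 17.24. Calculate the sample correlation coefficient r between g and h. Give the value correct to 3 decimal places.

r = Cov(g,h) / (s_g · s_h) = -15.64 / (4.42 × 17.24)
  = -15.64 / 76.2008 ≈ -0.205

-0.205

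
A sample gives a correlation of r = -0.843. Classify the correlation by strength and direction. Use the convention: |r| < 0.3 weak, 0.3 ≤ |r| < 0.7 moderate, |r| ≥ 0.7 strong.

strong negative

r = -0.843 < 0 so the relationship is negative.
|r| = 0.843, which falls in the strong range.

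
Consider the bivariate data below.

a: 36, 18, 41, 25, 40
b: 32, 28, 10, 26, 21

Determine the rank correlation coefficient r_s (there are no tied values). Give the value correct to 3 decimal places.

Rank a: 3, 1, 5, 2, 4
Rank b: 5, 4, 1, 3, 2
d = rank(a) − rank(b): -2, -3, 4, -1, 2; Σd² = 34
ρ = 1 − 6Σd² / [n(n²−1)] = 1 − 6×34 / (5×24) = 1 − 204/120 ≈ -0.700

-0.700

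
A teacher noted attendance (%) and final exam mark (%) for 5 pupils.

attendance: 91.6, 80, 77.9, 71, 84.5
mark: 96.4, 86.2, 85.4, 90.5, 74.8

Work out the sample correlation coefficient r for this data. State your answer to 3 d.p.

n = 5, Σx = 405, Σy = 433.3, Σx² = 33040.22, Σy² = 37801.85, Σxy = 35125
nΣxy − ΣxΣy = 175625 − 175486.5 = 138.5
nΣx² − (Σx)² = 165201.1 − 164025 = 1176.1; nΣy² − (Σy)² = 189009.25 − 187748.89 = 1260.36
r = 138.5 / √(1176.1 × 1260.36) = 138.5 / 1217.5013 ≈ 0.114

0.114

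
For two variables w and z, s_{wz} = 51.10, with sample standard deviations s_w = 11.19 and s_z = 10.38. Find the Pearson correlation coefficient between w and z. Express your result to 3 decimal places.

r = Cov(w,z) / (s_w · s_z) = 51.10 / (11.19 × 10.38)
  = 51.10 / 116.1522 ≈ 0.440

0.440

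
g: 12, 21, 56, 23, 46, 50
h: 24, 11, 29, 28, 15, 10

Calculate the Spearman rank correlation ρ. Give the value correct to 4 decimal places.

0.1429

Rank g: 1, 2, 6, 3, 4, 5
Rank h: 4, 2, 6, 5, 3, 1
d = rank(g) − rank(h): -3, 0, 0, -2, 1, 4; Σd² = 30
ρ = 1 − 6Σd² / [n(n²−1)] = 1 − 6×30 / (6×35) = 1 − 180/210 ≈ 0.1429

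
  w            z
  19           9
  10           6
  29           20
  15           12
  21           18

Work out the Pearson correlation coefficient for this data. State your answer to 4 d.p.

n = 5, Σw = 94, Σz = 65, Σw² = 1968, Σz² = 985, Σwz = 1369
nΣwz − ΣwΣz = 6845 − 6110 = 735
nΣw² − (Σw)² = 9840 − 8836 = 1004; nΣz² − (Σz)² = 4925 − 4225 = 700
r = 735 / √(1004 × 700) = 735 / 838.3317 ≈ 0.8767

0.8767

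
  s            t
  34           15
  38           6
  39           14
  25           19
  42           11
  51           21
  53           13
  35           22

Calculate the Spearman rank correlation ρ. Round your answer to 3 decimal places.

-0.310

Rank s: 2, 4, 5, 1, 6, 7, 8, 3
Rank t: 5, 1, 4, 6, 2, 7, 3, 8
d = rank(s) − rank(t): -3, 3, 1, -5, 4, 0, 5, -5; Σd² = 110
ρ = 1 − 6Σd² / [n(n²−1)] = 1 − 6×110 / (8×63) = 1 − 660/504 ≈ -0.310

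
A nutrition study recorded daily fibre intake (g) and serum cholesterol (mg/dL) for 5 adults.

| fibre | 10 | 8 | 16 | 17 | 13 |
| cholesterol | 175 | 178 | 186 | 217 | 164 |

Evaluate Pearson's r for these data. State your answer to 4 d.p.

n = 5, Σx = 64, Σy = 920, Σx² = 878, Σy² = 170890, Σxy = 11971
nΣxy − ΣxΣy = 59855 − 58880 = 975
nΣx² − (Σx)² = 4390 − 4096 = 294; nΣy² − (Σy)² = 854450 − 846400 = 8050
r = 975 / √(294 × 8050) = 975 / 1538.4083 ≈ 0.6338

0.6338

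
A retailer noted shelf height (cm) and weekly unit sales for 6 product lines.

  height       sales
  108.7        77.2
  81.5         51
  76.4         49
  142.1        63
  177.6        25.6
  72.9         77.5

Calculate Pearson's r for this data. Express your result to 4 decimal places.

n = 6, Σx = 659.2, Σy = 343.3, Σx² = 81343.48, Σy² = 21592.45, Σxy = 35440.35
nΣxy − ΣxΣy = 212642.1 − 226303.36 = -13661.26
nΣx² − (Σx)² = 488060.88 − 434544.64 = 53516.24; nΣy² − (Σy)² = 129554.7 − 117854.89 = 11699.81
r = -13661.26 / √(53516.24 × 11699.81) = -13661.26 / 25022.5866 ≈ -0.5460

-0.5460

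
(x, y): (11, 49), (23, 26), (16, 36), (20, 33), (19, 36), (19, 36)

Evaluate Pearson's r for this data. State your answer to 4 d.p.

-0.9620

n = 6, Σx = 108, Σy = 216, Σx² = 2028, Σy² = 8054, Σxy = 3741
nΣxy − ΣxΣy = 22446 − 23328 = -882
nΣx² − (Σx)² = 12168 − 11664 = 504; nΣy² − (Σy)² = 48324 − 46656 = 1668
r = -882 / √(504 × 1668) = -882 / 916.8817 ≈ -0.9620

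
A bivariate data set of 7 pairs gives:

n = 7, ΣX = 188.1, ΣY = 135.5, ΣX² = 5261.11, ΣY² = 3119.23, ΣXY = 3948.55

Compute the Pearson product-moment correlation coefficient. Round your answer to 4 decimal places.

0.9602

r = (nΣXY − ΣXΣY) / √[(nΣX² − (ΣX)²)(nΣY² − (ΣY)²)]
Numerator: 7×3948.55 − 188.1×135.5 = 2152.3
Denominator: √[(36827.77 − 35381.61)(21834.61 − 18360.25)] = √[1446.16 × 3474.36] = 2241.5353
r = 2152.3 / 2241.5353 ≈ 0.9602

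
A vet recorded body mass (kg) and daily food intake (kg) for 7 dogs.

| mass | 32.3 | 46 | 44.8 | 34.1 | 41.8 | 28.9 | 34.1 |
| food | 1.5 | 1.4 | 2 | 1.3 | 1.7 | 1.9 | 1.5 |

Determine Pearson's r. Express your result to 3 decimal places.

n = 7, Σx = 262, Σy = 11.3, Σx² = 10074.4, Σy² = 18.65, Σxy = 423.9
nΣxy − ΣxΣy = 2967.3 − 2960.6 = 6.7
nΣx² − (Σx)² = 70520.8 − 68644 = 1876.8; nΣy² − (Σy)² = 130.55 − 127.69 = 2.86
r = 6.7 / √(1876.8 × 2.86) = 6.7 / 73.2642 ≈ 0.091

0.091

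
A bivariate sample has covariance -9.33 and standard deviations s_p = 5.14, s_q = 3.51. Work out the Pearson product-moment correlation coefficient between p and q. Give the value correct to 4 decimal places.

-0.5171

r = Cov(p,q) / (s_p · s_q) = -9.33 / (5.14 × 3.51)
  = -9.33 / 18.0414 ≈ -0.5171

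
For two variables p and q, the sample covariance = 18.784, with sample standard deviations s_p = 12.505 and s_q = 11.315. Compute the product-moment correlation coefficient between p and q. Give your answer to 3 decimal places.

0.133

r = Cov(p,q) / (s_p · s_q) = 18.784 / (12.505 × 11.315)
  = 18.784 / 141.4941 ≈ 0.133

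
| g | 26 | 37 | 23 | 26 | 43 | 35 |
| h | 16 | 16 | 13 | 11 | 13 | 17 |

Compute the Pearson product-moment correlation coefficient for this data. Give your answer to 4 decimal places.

0.2582

n = 6, Σg = 190, Σh = 86, Σg² = 6324, Σh² = 1260, Σgh = 2747
nΣgh − ΣgΣh = 16482 − 16340 = 142
nΣg² − (Σg)² = 37944 − 36100 = 1844; nΣh² − (Σh)² = 7560 − 7396 = 164
r = 142 / √(1844 × 164) = 142 / 549.9236 ≈ 0.2582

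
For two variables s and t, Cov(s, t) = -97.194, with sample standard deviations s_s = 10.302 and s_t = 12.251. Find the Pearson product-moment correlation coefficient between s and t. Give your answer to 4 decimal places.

-0.7701

r = Cov(s,t) / (s_s · s_t) = -97.194 / (10.302 × 12.251)
  = -97.194 / 126.2098 ≈ -0.7701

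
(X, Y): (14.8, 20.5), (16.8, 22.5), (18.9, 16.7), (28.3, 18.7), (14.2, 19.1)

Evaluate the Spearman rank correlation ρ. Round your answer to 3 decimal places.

-0.500

Rank X: 2, 3, 4, 5, 1
Rank Y: 4, 5, 1, 2, 3
d = rank(X) − rank(Y): -2, -2, 3, 3, -2; Σd² = 30
ρ = 1 − 6Σd² / [n(n²−1)] = 1 − 6×30 / (5×24) = 1 − 180/120 ≈ -0.500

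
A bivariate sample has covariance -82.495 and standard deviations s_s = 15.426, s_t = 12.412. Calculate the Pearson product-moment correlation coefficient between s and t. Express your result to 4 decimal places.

-0.4309

r = Cov(s,t) / (s_s · s_t) = -82.495 / (15.426 × 12.412)
  = -82.495 / 191.4675 ≈ -0.4309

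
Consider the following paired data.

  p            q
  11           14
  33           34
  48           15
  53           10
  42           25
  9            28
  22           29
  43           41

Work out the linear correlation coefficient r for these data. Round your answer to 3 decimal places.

-0.131

n = 8, Σp = 261, Σq = 196, Σp² = 10501, Σq² = 5608, Σpq = 6229
nΣpq − ΣpΣq = 49832 − 51156 = -1324
nΣp² − (Σp)² = 84008 − 68121 = 15887; nΣq² − (Σq)² = 44864 − 38416 = 6448
r = -1324 / √(15887 × 6448) = -1324 / 10121.2339 ≈ -0.131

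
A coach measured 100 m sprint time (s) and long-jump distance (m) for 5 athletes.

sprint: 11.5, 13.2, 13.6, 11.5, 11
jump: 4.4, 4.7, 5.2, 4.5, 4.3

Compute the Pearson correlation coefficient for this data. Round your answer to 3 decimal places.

0.916

n = 5, Σx = 60.8, Σy = 23.1, Σx² = 744.7, Σy² = 107.23, Σxy = 282.41
nΣxy − ΣxΣy = 1412.05 − 1404.48 = 7.57
nΣx² − (Σx)² = 3723.5 − 3696.64 = 26.86; nΣy² − (Σy)² = 536.15 − 533.61 = 2.54
r = 7.57 / √(26.86 × 2.54) = 7.57 / 8.2598 ≈ 0.916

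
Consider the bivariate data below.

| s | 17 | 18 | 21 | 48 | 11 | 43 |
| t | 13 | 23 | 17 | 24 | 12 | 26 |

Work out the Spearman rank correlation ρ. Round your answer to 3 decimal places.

Rank s: 2, 3, 4, 6, 1, 5
Rank t: 2, 4, 3, 5, 1, 6
d = rank(s) − rank(t): 0, -1, 1, 1, 0, -1; Σd² = 4
ρ = 1 − 6Σd² / [n(n²−1)] = 1 − 6×4 / (6×35) = 1 − 24/210 ≈ 0.886

0.886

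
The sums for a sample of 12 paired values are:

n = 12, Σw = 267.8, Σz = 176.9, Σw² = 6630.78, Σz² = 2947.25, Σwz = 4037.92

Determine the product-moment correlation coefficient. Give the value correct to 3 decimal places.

0.191

r = (nΣwz − ΣwΣz) / √[(nΣw² − (Σw)²)(nΣz² − (Σz)²)]
Numerator: 12×4037.92 − 267.8×176.9 = 1081.22
Denominator: √[(79569.36 − 71716.84)(35367 − 31293.61)] = √[7852.52 × 4073.39] = 5655.6500
r = 1081.22 / 5655.6500 ≈ 0.191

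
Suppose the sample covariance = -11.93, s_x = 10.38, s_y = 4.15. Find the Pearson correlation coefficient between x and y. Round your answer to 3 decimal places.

r = Cov(x,y) / (s_x · s_y) = -11.93 / (10.38 × 4.15)
  = -11.93 / 43.0770 ≈ -0.277

-0.277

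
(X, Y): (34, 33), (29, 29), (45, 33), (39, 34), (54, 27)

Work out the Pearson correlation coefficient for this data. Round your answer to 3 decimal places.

n = 5, ΣX = 201, ΣY = 156, ΣX² = 8459, ΣY² = 4904, ΣXY = 6232
nΣXY − ΣXΣY = 31160 − 31356 = -196
nΣX² − (ΣX)² = 42295 − 40401 = 1894; nΣY² − (ΣY)² = 24520 − 24336 = 184
r = -196 / √(1894 × 184) = -196 / 590.3355 ≈ -0.332

-0.332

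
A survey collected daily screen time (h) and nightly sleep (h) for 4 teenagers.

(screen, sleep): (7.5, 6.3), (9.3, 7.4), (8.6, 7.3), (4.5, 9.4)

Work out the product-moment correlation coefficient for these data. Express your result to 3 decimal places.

-0.738

n = 4, Σx = 29.9, Σy = 30.4, Σx² = 236.95, Σy² = 236.1, Σxy = 221.15
nΣxy − ΣxΣy = 884.6 − 908.96 = -24.36
nΣx² − (Σx)² = 947.8 − 894.01 = 53.79; nΣy² − (Σy)² = 944.4 − 924.16 = 20.24
r = -24.36 / √(53.79 × 20.24) = -24.36 / 32.9956 ≈ -0.738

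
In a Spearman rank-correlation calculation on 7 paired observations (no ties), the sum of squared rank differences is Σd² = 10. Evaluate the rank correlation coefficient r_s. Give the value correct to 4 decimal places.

0.8214

ρ = 1 − 6Σd² / [n(n²−1)] = 1 − 6×10 / (7×48)
  = 1 − 60/336 = 1 − 0.17857 ≈ 0.8214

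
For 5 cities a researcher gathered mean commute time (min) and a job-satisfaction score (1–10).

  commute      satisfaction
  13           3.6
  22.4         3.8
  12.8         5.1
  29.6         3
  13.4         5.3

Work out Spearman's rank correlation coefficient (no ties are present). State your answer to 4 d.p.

-0.5000

Rank commute: 2, 4, 1, 5, 3
Rank satisfaction: 2, 3, 4, 1, 5
d = rank(commute) − rank(satisfaction): 0, 1, -3, 4, -2; Σd² = 30
ρ = 1 − 6Σd² / [n(n²−1)] = 1 − 6×30 / (5×24) = 1 − 180/120 ≈ -0.5000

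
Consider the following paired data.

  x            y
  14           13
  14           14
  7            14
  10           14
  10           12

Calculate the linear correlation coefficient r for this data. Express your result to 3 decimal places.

n = 5, Σx = 55, Σy = 67, Σx² = 641, Σy² = 901, Σxy = 736
nΣxy − ΣxΣy = 3680 − 3685 = -5
nΣx² − (Σx)² = 3205 − 3025 = 180; nΣy² − (Σy)² = 4505 − 4489 = 16
r = -5 / √(180 × 16) = -5 / 53.6656 ≈ -0.093

-0.093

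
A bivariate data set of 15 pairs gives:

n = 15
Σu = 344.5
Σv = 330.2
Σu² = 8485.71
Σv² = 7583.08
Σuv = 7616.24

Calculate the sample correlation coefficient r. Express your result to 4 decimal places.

r = (nΣuv − ΣuΣv) / √[(nΣu² − (Σu)²)(nΣv² − (Σv)²)]
Numerator: 15×7616.24 − 344.5×330.2 = 489.7
Denominator: √[(127285.65 − 118680.25)(113746.2 − 109032.04)] = √[8605.4 × 4714.16] = 6369.2411
r = 489.7 / 6369.2411 ≈ 0.0769

0.0769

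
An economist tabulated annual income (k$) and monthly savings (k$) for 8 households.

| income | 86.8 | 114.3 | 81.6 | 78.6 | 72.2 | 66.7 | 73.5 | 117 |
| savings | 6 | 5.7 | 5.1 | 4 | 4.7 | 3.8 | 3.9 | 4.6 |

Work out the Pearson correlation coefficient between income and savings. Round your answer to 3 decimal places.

n = 8, Σx = 690.7, Σy = 37.8, Σx² = 62188.23, Σy² = 183.4, Σxy = 3320.52
nΣxy − ΣxΣy = 26564.16 − 26108.46 = 455.7
nΣx² − (Σx)² = 497505.84 − 477066.49 = 20439.35; nΣy² − (Σy)² = 1467.2 − 1428.84 = 38.36
r = 455.7 / √(20439.35 × 38.36) = 455.7 / 885.4679 ≈ 0.515

0.515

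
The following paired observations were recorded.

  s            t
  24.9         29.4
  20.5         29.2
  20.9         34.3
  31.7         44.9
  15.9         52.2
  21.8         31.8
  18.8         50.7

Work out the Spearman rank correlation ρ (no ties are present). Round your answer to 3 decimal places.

-0.429

Rank s: 6, 3, 4, 7, 1, 5, 2
Rank t: 2, 1, 4, 5, 7, 3, 6
d = rank(s) − rank(t): 4, 2, 0, 2, -6, 2, -4; Σd² = 80
ρ = 1 − 6Σd² / [n(n²−1)] = 1 − 6×80 / (7×48) = 1 − 480/336 ≈ -0.429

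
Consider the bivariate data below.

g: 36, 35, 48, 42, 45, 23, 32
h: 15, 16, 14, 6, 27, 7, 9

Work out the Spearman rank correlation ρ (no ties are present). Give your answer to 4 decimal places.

Rank g: 4, 3, 7, 5, 6, 1, 2
Rank h: 5, 6, 4, 1, 7, 2, 3
d = rank(g) − rank(h): -1, -3, 3, 4, -1, -1, -1; Σd² = 38
ρ = 1 − 6Σd² / [n(n²−1)] = 1 − 6×38 / (7×48) = 1 − 228/336 ≈ 0.3214

0.3214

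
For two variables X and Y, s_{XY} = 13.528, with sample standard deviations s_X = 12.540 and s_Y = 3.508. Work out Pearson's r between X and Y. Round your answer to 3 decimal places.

r = Cov(X,Y) / (s_X · s_Y) = 13.528 / (12.540 × 3.508)
  = 13.528 / 43.9903 ≈ 0.308

0.308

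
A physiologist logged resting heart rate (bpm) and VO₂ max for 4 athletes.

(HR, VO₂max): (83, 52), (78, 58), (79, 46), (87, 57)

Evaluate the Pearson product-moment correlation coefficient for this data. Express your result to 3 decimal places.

0.298

n = 4, Σx = 327, Σy = 213, Σx² = 26783, Σy² = 11433, Σxy = 17433
nΣxy − ΣxΣy = 69732 − 69651 = 81
nΣx² − (Σx)² = 107132 − 106929 = 203; nΣy² − (Σy)² = 45732 − 45369 = 363
r = 81 / √(203 × 363) = 81 / 271.4572 ≈ 0.298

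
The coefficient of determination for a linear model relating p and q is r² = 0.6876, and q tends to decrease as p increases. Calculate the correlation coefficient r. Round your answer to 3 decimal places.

|r| = √0.6876 = 0.829
The association is negative, so r = −0.829.

-0.829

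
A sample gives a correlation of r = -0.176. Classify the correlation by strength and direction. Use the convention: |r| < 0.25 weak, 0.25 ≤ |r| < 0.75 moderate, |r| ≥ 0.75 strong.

r = -0.176 < 0 so the relationship is negative.
|r| = 0.176, which falls in the weak range.

weak negative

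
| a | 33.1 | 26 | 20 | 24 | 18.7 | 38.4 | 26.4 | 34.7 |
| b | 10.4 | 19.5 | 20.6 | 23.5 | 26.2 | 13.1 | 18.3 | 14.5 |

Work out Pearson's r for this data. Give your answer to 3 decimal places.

n = 8, Σa = 221.3, Σb = 146.1, Σa² = 6472.91, Σb² = 2868.21, Σab = 3806.49
nΣab − ΣaΣb = 30451.92 − 32331.93 = -1880.01
nΣa² − (Σa)² = 51783.28 − 48973.69 = 2809.59; nΣb² − (Σb)² = 22945.68 − 21345.21 = 1600.47
r = -1880.01 / √(2809.59 × 1600.47) = -1880.01 / 2120.5340 ≈ -0.887

-0.887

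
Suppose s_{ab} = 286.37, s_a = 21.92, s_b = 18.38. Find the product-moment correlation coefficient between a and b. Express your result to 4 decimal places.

r = Cov(a,b) / (s_a · s_b) = 286.37 / (21.92 × 18.38)
  = 286.37 / 402.8896 ≈ 0.7108

0.7108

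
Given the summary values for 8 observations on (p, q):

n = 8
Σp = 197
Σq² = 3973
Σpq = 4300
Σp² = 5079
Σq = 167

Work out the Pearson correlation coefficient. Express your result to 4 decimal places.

0.5633

r = (nΣpq − ΣpΣq) / √[(nΣp² − (Σp)²)(nΣq² − (Σq)²)]
Numerator: 8×4300 − 197×167 = 1501
Denominator: √[(40632 − 38809)(31784 − 27889)] = √[1823 × 3895] = 2664.6923
r = 1501 / 2664.6923 ≈ 0.5633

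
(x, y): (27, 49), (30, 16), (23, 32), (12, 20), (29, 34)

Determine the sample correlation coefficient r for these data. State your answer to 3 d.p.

0.291

n = 5, Σx = 121, Σy = 151, Σx² = 3143, Σy² = 5237, Σxy = 3765
nΣxy − ΣxΣy = 18825 − 18271 = 554
nΣx² − (Σx)² = 15715 − 14641 = 1074; nΣy² − (Σy)² = 26185 − 22801 = 3384
r = 554 / √(1074 × 3384) = 554 / 1906.4144 ≈ 0.291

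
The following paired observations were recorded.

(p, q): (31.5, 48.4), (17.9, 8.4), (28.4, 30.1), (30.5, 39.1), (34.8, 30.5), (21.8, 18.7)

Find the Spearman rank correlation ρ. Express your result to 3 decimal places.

Rank p: 5, 1, 3, 4, 6, 2
Rank q: 6, 1, 3, 5, 4, 2
d = rank(p) − rank(q): -1, 0, 0, -1, 2, 0; Σd² = 6
ρ = 1 − 6Σd² / [n(n²−1)] = 1 − 6×6 / (6×35) = 1 − 36/210 ≈ 0.829

0.829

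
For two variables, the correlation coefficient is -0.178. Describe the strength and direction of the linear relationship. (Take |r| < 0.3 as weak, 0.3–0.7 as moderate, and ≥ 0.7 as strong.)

r = -0.178 < 0 so the relationship is negative.
|r| = 0.178, which falls in the weak range.

weak negative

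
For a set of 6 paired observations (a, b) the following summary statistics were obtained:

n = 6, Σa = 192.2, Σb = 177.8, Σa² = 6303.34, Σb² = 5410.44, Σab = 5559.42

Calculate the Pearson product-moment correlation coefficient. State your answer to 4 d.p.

-0.9448

r = (nΣab − ΣaΣb) / √[(nΣa² − (Σa)²)(nΣb² − (Σb)²)]
Numerator: 6×5559.42 − 192.2×177.8 = -816.64
Denominator: √[(37820.04 − 36940.84)(32462.64 − 31612.84)] = √[879.2 × 849.8] = 864.3750
r = -816.64 / 864.3750 ≈ -0.9448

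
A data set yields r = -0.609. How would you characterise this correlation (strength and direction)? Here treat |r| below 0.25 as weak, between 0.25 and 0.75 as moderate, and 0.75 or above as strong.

r = -0.609 < 0 so the relationship is negative.
|r| = 0.609, which falls in the moderate range.

moderate negative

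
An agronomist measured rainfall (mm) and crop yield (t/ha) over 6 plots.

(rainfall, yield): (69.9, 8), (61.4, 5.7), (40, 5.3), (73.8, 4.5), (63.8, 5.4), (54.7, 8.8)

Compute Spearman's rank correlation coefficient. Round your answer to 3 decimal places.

Rank rainfall: 5, 3, 1, 6, 4, 2
Rank yield: 5, 4, 2, 1, 3, 6
d = rank(rainfall) − rank(yield): 0, -1, -1, 5, 1, -4; Σd² = 44
ρ = 1 − 6Σd² / [n(n²−1)] = 1 − 6×44 / (6×35) = 1 − 264/210 ≈ -0.257

-0.257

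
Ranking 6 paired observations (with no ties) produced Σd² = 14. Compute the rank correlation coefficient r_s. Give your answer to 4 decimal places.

ρ = 1 − 6Σd² / [n(n²−1)] = 1 − 6×14 / (6×35)
  = 1 − 84/210 = 1 − 0.40000 ≈ 0.6000

0.6000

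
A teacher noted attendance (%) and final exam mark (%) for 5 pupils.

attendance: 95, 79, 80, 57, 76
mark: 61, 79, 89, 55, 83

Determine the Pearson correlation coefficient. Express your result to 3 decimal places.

0.243

n = 5, Σx = 387, Σy = 367, Σx² = 30691, Σy² = 27797, Σxy = 28599
nΣxy − ΣxΣy = 142995 − 142029 = 966
nΣx² − (Σx)² = 153455 − 149769 = 3686; nΣy² − (Σy)² = 138985 − 134689 = 4296
r = 966 / √(3686 × 4296) = 966 / 3979.3286 ≈ 0.243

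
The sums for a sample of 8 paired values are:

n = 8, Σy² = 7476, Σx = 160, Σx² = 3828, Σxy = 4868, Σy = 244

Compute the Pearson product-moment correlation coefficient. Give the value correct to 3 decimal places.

-0.082

r = (nΣxy − ΣxΣy) / √[(nΣx² − (Σx)²)(nΣy² − (Σy)²)]
Numerator: 8×4868 − 160×244 = -96
Denominator: √[(30624 − 25600)(59808 − 59536)] = √[5024 × 272] = 1168.9859
r = -96 / 1168.9859 ≈ -0.082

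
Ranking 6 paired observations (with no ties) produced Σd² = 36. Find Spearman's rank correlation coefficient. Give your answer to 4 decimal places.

-0.0286

ρ = 1 − 6Σd² / [n(n²−1)] = 1 − 6×36 / (6×35)
  = 1 − 216/210 = 1 − 1.02857 ≈ -0.0286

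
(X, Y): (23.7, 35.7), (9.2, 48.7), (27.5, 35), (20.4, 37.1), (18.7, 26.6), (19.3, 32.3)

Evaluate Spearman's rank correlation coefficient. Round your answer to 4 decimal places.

-0.0857

Rank X: 5, 1, 6, 4, 2, 3
Rank Y: 4, 6, 3, 5, 1, 2
d = rank(X) − rank(Y): 1, -5, 3, -1, 1, 1; Σd² = 38
ρ = 1 − 6Σd² / [n(n²−1)] = 1 − 6×38 / (6×35) = 1 − 228/210 ≈ -0.0857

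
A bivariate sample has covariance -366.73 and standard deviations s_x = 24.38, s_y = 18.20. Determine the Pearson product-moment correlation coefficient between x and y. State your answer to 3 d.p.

r = Cov(x,y) / (s_x · s_y) = -366.73 / (24.38 × 18.20)
  = -366.73 / 443.7160 ≈ -0.826

-0.826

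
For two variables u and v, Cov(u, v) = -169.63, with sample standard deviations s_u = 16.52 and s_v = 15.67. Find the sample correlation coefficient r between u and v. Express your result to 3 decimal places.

r = Cov(u,v) / (s_u · s_v) = -169.63 / (16.52 × 15.67)
  = -169.63 / 258.8684 ≈ -0.655

-0.655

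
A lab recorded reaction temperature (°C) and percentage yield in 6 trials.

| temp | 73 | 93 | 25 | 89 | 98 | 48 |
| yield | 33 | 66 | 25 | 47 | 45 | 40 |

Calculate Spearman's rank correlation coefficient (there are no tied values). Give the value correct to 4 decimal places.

Rank temp: 3, 5, 1, 4, 6, 2
Rank yield: 2, 6, 1, 5, 4, 3
d = rank(temp) − rank(yield): 1, -1, 0, -1, 2, -1; Σd² = 8
ρ = 1 − 6Σd² / [n(n²−1)] = 1 − 6×8 / (6×35) = 1 − 48/210 ≈ 0.7714

0.7714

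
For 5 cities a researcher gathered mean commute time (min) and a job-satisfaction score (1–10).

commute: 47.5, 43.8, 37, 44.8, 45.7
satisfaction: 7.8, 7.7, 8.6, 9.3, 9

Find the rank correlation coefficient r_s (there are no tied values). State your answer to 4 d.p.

0.1000

Rank commute: 5, 2, 1, 3, 4
Rank satisfaction: 2, 1, 3, 5, 4
d = rank(commute) − rank(satisfaction): 3, 1, -2, -2, 0; Σd² = 18
ρ = 1 − 6Σd² / [n(n²−1)] = 1 − 6×18 / (5×24) = 1 − 108/120 ≈ 0.1000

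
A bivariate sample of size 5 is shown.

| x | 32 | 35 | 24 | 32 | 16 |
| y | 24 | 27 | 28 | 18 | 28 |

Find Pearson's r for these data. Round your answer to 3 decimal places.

n = 5, Σx = 139, Σy = 125, Σx² = 4105, Σy² = 3197, Σxy = 3409
nΣxy − ΣxΣy = 17045 − 17375 = -330
nΣx² − (Σx)² = 20525 − 19321 = 1204; nΣy² − (Σy)² = 15985 − 15625 = 360
r = -330 / √(1204 × 360) = -330 / 658.3616 ≈ -0.501

-0.501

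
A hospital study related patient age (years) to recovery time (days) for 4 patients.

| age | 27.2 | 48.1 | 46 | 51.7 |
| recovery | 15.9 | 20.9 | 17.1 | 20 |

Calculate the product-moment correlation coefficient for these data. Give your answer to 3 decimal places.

n = 4, Σx = 173, Σy = 73.9, Σx² = 7842.34, Σy² = 1382.03, Σxy = 3258.37
nΣxy − ΣxΣy = 13033.48 − 12784.7 = 248.78
nΣx² − (Σx)² = 31369.36 − 29929 = 1440.36; nΣy² − (Σy)² = 5528.12 − 5461.21 = 66.91
r = 248.78 / √(1440.36 × 66.91) = 248.78 / 310.4424 ≈ 0.801

0.801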